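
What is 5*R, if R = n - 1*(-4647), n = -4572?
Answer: 375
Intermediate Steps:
R = 75 (R = -4572 - 1*(-4647) = -4572 + 4647 = 75)
5*R = 5*75 = 375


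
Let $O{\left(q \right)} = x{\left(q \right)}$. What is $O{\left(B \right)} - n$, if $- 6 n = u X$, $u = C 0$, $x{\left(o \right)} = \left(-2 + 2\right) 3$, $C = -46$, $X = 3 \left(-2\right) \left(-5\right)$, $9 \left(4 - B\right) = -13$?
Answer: $0$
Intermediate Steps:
$B = \frac{49}{9}$ ($B = 4 - - \frac{13}{9} = 4 + \frac{13}{9} = \frac{49}{9} \approx 5.4444$)
$X = 30$ ($X = \left(-6\right) \left(-5\right) = 30$)
$x{\left(o \right)} = 0$ ($x{\left(o \right)} = 0 \cdot 3 = 0$)
$O{\left(q \right)} = 0$
$u = 0$ ($u = \left(-46\right) 0 = 0$)
$n = 0$ ($n = - \frac{0 \cdot 30}{6} = \left(- \frac{1}{6}\right) 0 = 0$)
$O{\left(B \right)} - n = 0 - 0 = 0 + 0 = 0$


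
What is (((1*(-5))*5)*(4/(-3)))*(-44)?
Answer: -4400/3 ≈ -1466.7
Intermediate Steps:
(((1*(-5))*5)*(4/(-3)))*(-44) = ((-5*5)*(4*(-1/3)))*(-44) = -25*(-4/3)*(-44) = (100/3)*(-44) = -4400/3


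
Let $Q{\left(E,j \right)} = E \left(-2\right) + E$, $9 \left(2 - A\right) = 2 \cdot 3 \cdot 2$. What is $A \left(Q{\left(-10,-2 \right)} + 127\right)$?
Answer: $\frac{274}{3} \approx 91.333$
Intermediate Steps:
$A = \frac{2}{3}$ ($A = 2 - \frac{2 \cdot 3 \cdot 2}{9} = 2 - \frac{6 \cdot 2}{9} = 2 - \frac{4}{3} = \frac{2}{3} \approx 0.66667$)
$Q{\left(E,j \right)} = - E$ ($Q{\left(E,j \right)} = - 2 E + E = - E$)
$A \left(Q{\left(-10,-2 \right)} + 127\right) = \frac{2 \left(\left(-1\right) \left(-10\right) + 127\right)}{3} = \frac{2 \left(10 + 127\right)}{3} = \frac{2}{3} \cdot 137 = \frac{274}{3}$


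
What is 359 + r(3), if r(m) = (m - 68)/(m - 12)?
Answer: 3296/9 ≈ 366.22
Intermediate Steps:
r(m) = (-68 + m)/(-12 + m)
359 + r(3) = 359 + (-68 + 3)/(-12 + 3) = 359 - 65/(-9) = 359 - ⅑*(-65) = 359 + 65/9 = 3296/9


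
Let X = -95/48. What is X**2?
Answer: 9025/2304 ≈ 3.9171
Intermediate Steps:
X = -95/48 (X = -95*1/48 = -95/48 ≈ -1.9792)
X**2 = (-95/48)**2 = 9025/2304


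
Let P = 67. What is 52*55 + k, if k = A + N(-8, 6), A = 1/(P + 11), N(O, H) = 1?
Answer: 223159/78 ≈ 2861.0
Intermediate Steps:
A = 1/78 (A = 1/(67 + 11) = 1/78 ≈ 0.012821)
k = 79/78 (k = 1/78 + 1 = 79/78 ≈ 1.0128)
52*55 + k = 52*55 + 79/78 = 2860 + 79/78 = 223159/78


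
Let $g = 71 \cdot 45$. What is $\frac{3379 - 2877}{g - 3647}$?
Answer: $- \frac{251}{226} \approx -1.1106$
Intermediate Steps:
$g = 3195$
$\frac{3379 - 2877}{g - 3647} = \frac{3379 - 2877}{3195 - 3647} = \frac{502}{-452} = 502 \left(- \frac{1}{452}\right) = - \frac{251}{226}$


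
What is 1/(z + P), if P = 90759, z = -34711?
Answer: 1/56048 ≈ 1.7842e-5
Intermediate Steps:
1/(z + P) = 1/(-34711 + 90759) = 1/56048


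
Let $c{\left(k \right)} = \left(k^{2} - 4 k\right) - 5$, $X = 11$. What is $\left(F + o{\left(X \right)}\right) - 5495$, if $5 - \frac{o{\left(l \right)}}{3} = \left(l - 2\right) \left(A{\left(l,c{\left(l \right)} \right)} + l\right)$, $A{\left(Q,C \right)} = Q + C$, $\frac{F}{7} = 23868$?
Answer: $159058$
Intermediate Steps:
$F = 167076$ ($F = 7 \cdot 23868 = 167076$)
$c{\left(k \right)} = -5 + k^{2} - 4 k$
$A{\left(Q,C \right)} = C + Q$
$o{\left(l \right)} = 15 - 3 \left(-2 + l\right) \left(-5 + l^{2} - 2 l\right)$ ($o{\left(l \right)} = 15 - 3 \left(l - 2\right) \left(\left(\left(-5 + l^{2} - 4 l\right) + l\right) + l\right) = 15 - 3 \left(l - 2\right) \left(\left(-5 + l^{2} - 3 l\right) + l\right) = 15 - 3 \left(-2 + l\right) \left(-5 + l^{2} - 2 l\right)$)
$\left(F + o{\left(X \right)}\right) - 5495 = \left(167076 + \left(-15 - 3 \cdot 11^{3} + 3 \cdot 11 + 12 \cdot 11^{2}\right)\right) - 5495 = \left(167076 + \left(-15 - 3993 + 33 + 12 \cdot 121\right)\right) - 5495 = \left(167076 + \left(-15 - 3993 + 33 + 1452\right)\right) - 5495 = \left(167076 - 2523\right) - 5495 = 164553 - 5495 = 159058$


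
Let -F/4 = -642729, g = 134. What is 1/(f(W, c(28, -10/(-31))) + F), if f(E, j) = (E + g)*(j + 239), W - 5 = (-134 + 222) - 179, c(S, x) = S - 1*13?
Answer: 1/2583108 ≈ 3.8713e-7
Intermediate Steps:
c(S, x) = -13 + S (c(S, x) = S - 13 = -13 + S)
F = 2570916 (F = -4*(-642729) = 2570916)
W = -86 (W = 5 + ((-134 + 222) - 179) = 5 + (88 - 179) = 5 - 91 = -86)
f(E, j) = (134 + E)*(239 + j) (f(E, j) = (E + 134)*(j + 239) = (134 + E)*(239 + j))
1/(f(W, c(28, -10/(-31))) + F) = 1/((32026 + 134*(-13 + 28) + 239*(-86) - 86*(-13 + 28)) + 2570916) = 1/((32026 + 134*15 - 20554 - 86*15) + 2570916) = 1/((32026 + 2010 - 20554 - 1290) + 2570916) = 1/(12192 + 2570916) = 1/2583108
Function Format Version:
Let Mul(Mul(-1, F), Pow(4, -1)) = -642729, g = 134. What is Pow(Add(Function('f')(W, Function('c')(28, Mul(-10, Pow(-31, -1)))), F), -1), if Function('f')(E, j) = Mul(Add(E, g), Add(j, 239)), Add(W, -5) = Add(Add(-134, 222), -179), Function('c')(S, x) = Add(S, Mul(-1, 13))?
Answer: Rational(1, 2583108) ≈ 3.8713e-7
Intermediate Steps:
Function('c')(S, x) = Add(-13, S) (Function('c')(S, x) = Add(S, -13) = Add(-13, S))
F = 2570916 (F = Mul(-4, -642729) = 2570916)
W = -86 (W = Add(5, Add(Add(-134, 222), -179)) = Add(5, Add(88, -179)) = Add(5, -91) = -86)
Function('f')(E, j) = Mul(Add(134, E), Add(239, j)) (Function('f')(E, j) = Mul(Add(E, 134), Add(j, 239)) = Mul(Add(134, E), Add(239, j)))
Pow(Add(Function('f')(W, Function('c')(28, Mul(-10, Pow(-31, -1)))), F), -1) = Pow(Add(Add(32026, Mul(134, Add(-13, 28)), Mul(239, -86), Mul(-86, Add(-13, 28))), 2570916), -1) = Pow(Add(Add(32026, Mul(134, 15), -20554, Mul(-86, 15)), 2570916), -1) = Pow(Add(Add(32026, 2010, -20554, -1290), 2570916), -1) = Pow(Add(12192, 2570916), -1) = Pow(2583108, -1) = Rational(1, 2583108)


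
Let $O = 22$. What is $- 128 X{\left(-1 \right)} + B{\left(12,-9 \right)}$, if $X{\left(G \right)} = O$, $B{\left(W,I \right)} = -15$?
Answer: $-2831$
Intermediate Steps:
$X{\left(G \right)} = 22$
$- 128 X{\left(-1 \right)} + B{\left(12,-9 \right)} = \left(-128\right) 22 - 15 = -2816 - 15 = -2831$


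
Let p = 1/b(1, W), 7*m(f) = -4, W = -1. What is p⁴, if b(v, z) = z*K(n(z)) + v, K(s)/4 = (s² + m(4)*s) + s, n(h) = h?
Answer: 2401/6561 ≈ 0.36595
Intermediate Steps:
m(f) = -4/7 (m(f) = (⅐)*(-4) = -4/7)
K(s) = 4*s² + 12*s/7 (K(s) = 4*((s² - 4*s/7) + s) = 4*(s² + 3*s/7) = 4*s² + 12*s/7)
b(v, z) = v + 4*z²*(3 + 7*z)/7 (b(v, z) = z*(4*z*(3 + 7*z)/7) + v = 4*z²*(3 + 7*z)/7 + v = v + 4*z²*(3 + 7*z)/7)
p = -7/9 (p = 1/(1 + 4*(-1)³ + (12/7)*(-1)²) = 1/(1 + 4*(-1) + (12/7)*1) = 1/(1 - 4 + 12/7) = 1/(-9/7) = -7/9 ≈ -0.77778)
p⁴ = (-7/9)⁴ = 2401/6561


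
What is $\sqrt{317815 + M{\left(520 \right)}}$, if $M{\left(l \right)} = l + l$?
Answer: $\sqrt{318855} \approx 564.67$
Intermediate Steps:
$M{\left(l \right)} = 2 l$
$\sqrt{317815 + M{\left(520 \right)}} = \sqrt{317815 + 2 \cdot 520} = \sqrt{317815 + 1040} = \sqrt{318855}$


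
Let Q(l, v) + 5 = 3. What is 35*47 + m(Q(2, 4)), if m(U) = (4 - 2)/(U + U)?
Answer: 3289/2 ≈ 1644.5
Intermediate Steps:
Q(l, v) = -2 (Q(l, v) = -5 + 3 = -2)
m(U) = 1/U (m(U) = 2/((2*U)) = 2*(1/(2*U)) = 1/U)
35*47 + m(Q(2, 4)) = 35*47 + 1/(-2) = 1645 - ½ = 3289/2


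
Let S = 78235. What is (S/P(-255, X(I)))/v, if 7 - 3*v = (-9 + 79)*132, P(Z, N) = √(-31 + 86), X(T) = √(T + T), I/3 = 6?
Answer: -46941*√55/101563 ≈ -3.4277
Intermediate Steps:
I = 18 (I = 3*6 = 18)
X(T) = √2*√T (X(T) = √(2*T) = √2*√T)
P(Z, N) = √55
v = -9233/3 (v = 7/3 - (-9 + 79)*132/3 = 7/3 - 70*132/3 = 7/3 - ⅓*9240 = 7/3 - 3080 = -9233/3 ≈ -3077.7)
(S/P(-255, X(I)))/v = (78235/(√55))/(-9233/3) = (78235*(√55/55))*(-3/9233) = (15647*√55/11)*(-3/9233) = -46941*√55/101563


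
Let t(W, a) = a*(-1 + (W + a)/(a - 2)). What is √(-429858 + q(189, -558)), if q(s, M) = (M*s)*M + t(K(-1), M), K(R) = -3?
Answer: 3*√127221285030/140 ≈ 7643.2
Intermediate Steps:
t(W, a) = a*(-1 + (W + a)/(-2 + a))
q(s, M) = s*M² - M/(-2 + M) (q(s, M) = (M*s)*M + M*(2 - 3)/(-2 + M) = s*M² + M*(-1)/(-2 + M) = s*M² - M/(-2 + M))
√(-429858 + q(189, -558)) = √(-429858 - 558*(-1 - 558*189*(-2 - 558))/(-2 - 558)) = √(-429858 - 558*(-1 - 558*189*(-560))/(-560)) = √(-429858 - 558*(-1/560)*(-1 + 59058720)) = √(-429858 - 558*(-1/560)*59058719) = √(-429858 + 16477382601/280) = √(16357022361/280) = 3*√127221285030/140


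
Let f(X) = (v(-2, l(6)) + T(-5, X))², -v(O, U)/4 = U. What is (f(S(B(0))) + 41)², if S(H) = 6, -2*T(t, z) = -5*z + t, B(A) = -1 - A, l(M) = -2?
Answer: 7645225/16 ≈ 4.7783e+5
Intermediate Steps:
v(O, U) = -4*U
T(t, z) = -t/2 + 5*z/2 (T(t, z) = -(-5*z + t)/2 = -(t - 5*z)/2 = -t/2 + 5*z/2)
f(X) = (21/2 + 5*X/2)² (f(X) = (-4*(-2) + (-½*(-5) + 5*X/2))² = (8 + (5/2 + 5*X/2))² = (21/2 + 5*X/2)²)
(f(S(B(0))) + 41)² = ((21 + 5*6)²/4 + 41)² = ((21 + 30)²/4 + 41)² = ((¼)*51² + 41)² = ((¼)*2601 + 41)² = (2601/4 + 41)² = (2765/4)² = 7645225/16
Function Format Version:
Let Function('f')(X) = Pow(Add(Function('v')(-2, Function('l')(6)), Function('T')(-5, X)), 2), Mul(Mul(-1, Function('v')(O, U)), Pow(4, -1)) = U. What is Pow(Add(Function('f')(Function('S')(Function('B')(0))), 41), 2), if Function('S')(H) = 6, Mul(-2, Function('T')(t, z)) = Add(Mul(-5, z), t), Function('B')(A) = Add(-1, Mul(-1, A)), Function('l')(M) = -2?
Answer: Rational(7645225, 16) ≈ 4.7783e+5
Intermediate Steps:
Function('v')(O, U) = Mul(-4, U)
Function('T')(t, z) = Add(Mul(Rational(-1, 2), t), Mul(Rational(5, 2), z)) (Function('T')(t, z) = Mul(Rational(-1, 2), Add(Mul(-5, z), t)) = Mul(Rational(-1, 2), Add(t, Mul(-5, z))) = Add(Mul(Rational(-1, 2), t), Mul(Rational(5, 2), z)))
Function('f')(X) = Pow(Add(Rational(21, 2), Mul(Rational(5, 2), X)), 2) (Function('f')(X) = Pow(Add(Mul(-4, -2), Add(Mul(Rational(-1, 2), -5), Mul(Rational(5, 2), X))), 2) = Pow(Add(8, Add(Rational(5, 2), Mul(Rational(5, 2), X))), 2) = Pow(Add(Rational(21, 2), Mul(Rational(5, 2), X)), 2))
Pow(Add(Function('f')(Function('S')(Function('B')(0))), 41), 2) = Pow(Add(Mul(Rational(1, 4), Pow(Add(21, Mul(5, 6)), 2)), 41), 2) = Pow(Add(Mul(Rational(1, 4), Pow(Add(21, 30), 2)), 41), 2) = Pow(Add(Mul(Rational(1, 4), Pow(51, 2)), 41), 2) = Pow(Add(Mul(Rational(1, 4), 2601), 41), 2) = Pow(Add(Rational(2601, 4), 41), 2) = Pow(Rational(2765, 4), 2) = Rational(7645225, 16)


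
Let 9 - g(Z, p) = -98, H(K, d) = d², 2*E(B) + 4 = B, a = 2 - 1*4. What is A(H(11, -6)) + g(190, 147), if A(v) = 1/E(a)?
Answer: 320/3 ≈ 106.67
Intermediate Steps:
a = -2 (a = 2 - 4 = -2)
E(B) = -2 + B/2
g(Z, p) = 107 (g(Z, p) = 9 - 1*(-98) = 9 + 98 = 107)
A(v) = -⅓ (A(v) = 1/(-2 + (½)*(-2)) = 1/(-2 - 1) = 1/(-3) = -⅓)
A(H(11, -6)) + g(190, 147) = -⅓ + 107 = 320/3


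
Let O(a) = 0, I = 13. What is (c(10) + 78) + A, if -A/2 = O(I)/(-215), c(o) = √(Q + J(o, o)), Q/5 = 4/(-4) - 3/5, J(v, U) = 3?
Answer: 78 + I*√5 ≈ 78.0 + 2.2361*I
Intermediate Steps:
Q = -8 (Q = 5*(4/(-4) - 3/5) = 5*(4*(-¼) - 3*⅕) = 5*(-1 - ⅗) = 5*(-8/5) = -8)
c(o) = I*√5 (c(o) = √(-8 + 3) = √(-5) = I*√5)
A = 0 (A = -0/(-215) = -0*(-1)/215 = -2*0 = 0)
(c(10) + 78) + A = (I*√5 + 78) + 0 = (78 + I*√5) + 0 = 78 + I*√5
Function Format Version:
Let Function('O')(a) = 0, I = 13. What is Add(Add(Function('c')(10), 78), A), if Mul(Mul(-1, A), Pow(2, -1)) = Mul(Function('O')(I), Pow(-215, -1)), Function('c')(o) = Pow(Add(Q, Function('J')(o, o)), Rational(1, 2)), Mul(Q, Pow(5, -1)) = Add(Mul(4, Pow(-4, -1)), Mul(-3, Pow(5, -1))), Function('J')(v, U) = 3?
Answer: Add(78, Mul(I, Pow(5, Rational(1, 2)))) ≈ Add(78.000, Mul(2.2361, I))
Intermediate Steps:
Q = -8 (Q = Mul(5, Add(Mul(4, Pow(-4, -1)), Mul(-3, Pow(5, -1)))) = Mul(5, Add(Mul(4, Rational(-1, 4)), Mul(-3, Rational(1, 5)))) = Mul(5, Add(-1, Rational(-3, 5))) = Mul(5, Rational(-8, 5)) = -8)
Function('c')(o) = Mul(I, Pow(5, Rational(1, 2))) (Function('c')(o) = Pow(Add(-8, 3), Rational(1, 2)) = Pow(-5, Rational(1, 2)) = Mul(I, Pow(5, Rational(1, 2))))
A = 0 (A = Mul(-2, Mul(0, Pow(-215, -1))) = Mul(-2, Mul(0, Rational(-1, 215))) = Mul(-2, 0) = 0)
Add(Add(Function('c')(10), 78), A) = Add(Add(Mul(I, Pow(5, Rational(1, 2))), 78), 0) = Add(Add(78, Mul(I, Pow(5, Rational(1, 2)))), 0) = Add(78, Mul(I, Pow(5, Rational(1, 2))))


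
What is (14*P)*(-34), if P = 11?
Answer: -5236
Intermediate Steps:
(14*P)*(-34) = (14*11)*(-34) = 154*(-34) = -5236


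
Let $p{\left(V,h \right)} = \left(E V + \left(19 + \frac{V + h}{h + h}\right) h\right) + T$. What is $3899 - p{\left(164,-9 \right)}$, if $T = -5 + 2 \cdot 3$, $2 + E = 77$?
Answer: $- \frac{16617}{2} \approx -8308.5$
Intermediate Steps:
$E = 75$ ($E = -2 + 77 = 75$)
$T = 1$ ($T = -5 + 6 = 1$)
$p{\left(V,h \right)} = 1 + 75 V + h \left(19 + \frac{V + h}{2 h}\right)$ ($p{\left(V,h \right)} = \left(75 V + \left(19 + \frac{V + h}{h + h}\right) h\right) + 1 = \left(75 V + \left(19 + \frac{V + h}{2 h}\right) h\right) + 1 = \left(75 V + h \left(19 + \frac{V + h}{2 h}\right)\right) + 1 = 1 + 75 V + h \left(19 + \frac{V + h}{2 h}\right)$)
$3899 - p{\left(164,-9 \right)} = 3899 - \left(1 + \frac{39}{2} \left(-9\right) + \frac{151}{2} \cdot 164\right) = 3899 - \left(1 - \frac{351}{2} + 12382\right) = 3899 - \frac{24415}{2} = - \frac{16617}{2}$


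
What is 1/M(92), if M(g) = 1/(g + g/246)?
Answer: 11362/123 ≈ 92.374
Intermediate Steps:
M(g) = 246/(247*g) (M(g) = 1/(g + g*(1/246)) = 1/(g + g/246) = 1/(247*g/246) = 246/(247*g))
1/M(92) = 1/((246/247)/92) = 1/((246/247)*(1/92)) = 1/(123/11362) = 11362/123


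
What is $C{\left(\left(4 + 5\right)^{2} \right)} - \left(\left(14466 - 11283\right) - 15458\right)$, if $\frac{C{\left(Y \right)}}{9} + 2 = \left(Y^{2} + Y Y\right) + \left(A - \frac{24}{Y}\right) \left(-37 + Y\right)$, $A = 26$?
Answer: $\frac{421601}{3} \approx 1.4053 \cdot 10^{5}$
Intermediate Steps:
$C{\left(Y \right)} = -18 + 18 Y^{2} + 9 \left(-37 + Y\right) \left(26 - \frac{24}{Y}\right)$ ($C{\left(Y \right)} = -18 + 9 \left(\left(Y^{2} + Y Y\right) + \left(26 - \frac{24}{Y}\right) \left(-37 + Y\right)\right) = -18 + 9 \left(\left(Y^{2} + Y^{2}\right) + \left(-37 + Y\right) \left(26 - \frac{24}{Y}\right)\right) = -18 + 9 \left(2 Y^{2} + \left(-37 + Y\right) \left(26 - \frac{24}{Y}\right)\right) = -18 + \left(18 Y^{2} + 9 \left(-37 + Y\right) \left(26 - \frac{24}{Y}\right)\right) = -18 + 18 Y^{2} + 9 \left(-37 + Y\right) \left(26 - \frac{24}{Y}\right)$)
$C{\left(\left(4 + 5\right)^{2} \right)} - \left(\left(14466 - 11283\right) - 15458\right) = \left(-8892 + 18 \left(\left(4 + 5\right)^{2}\right)^{2} + 234 \left(4 + 5\right)^{2} + \frac{7992}{\left(4 + 5\right)^{2}}\right) - \left(\left(14466 - 11283\right) - 15458\right) = \left(-8892 + 18 \left(9^{2}\right)^{2} + 234 \cdot 9^{2} + \frac{7992}{9^{2}}\right) - \left(3183 - 15458\right) = \left(-8892 + 18 \cdot 81^{2} + 234 \cdot 81 + \frac{7992}{81}\right) - -12275 = \left(-8892 + 18 \cdot 6561 + 18954 + 7992 \cdot \frac{1}{81}\right) + 12275 = \left(-8892 + 118098 + 18954 + \frac{296}{3}\right) + 12275 = \frac{384776}{3} + 12275 = \frac{421601}{3}$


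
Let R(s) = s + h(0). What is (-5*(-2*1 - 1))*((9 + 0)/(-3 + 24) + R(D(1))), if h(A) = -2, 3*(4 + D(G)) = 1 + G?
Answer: -515/7 ≈ -73.571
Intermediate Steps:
D(G) = -11/3 + G/3 (D(G) = -4 + (1 + G)/3 = -4 + (⅓ + G/3) = -11/3 + G/3)
R(s) = -2 + s (R(s) = s - 2 = -2 + s)
(-5*(-2*1 - 1))*((9 + 0)/(-3 + 24) + R(D(1))) = (-5*(-2*1 - 1))*((9 + 0)/(-3 + 24) + (-2 + (-11/3 + (⅓)*1))) = (-5*(-2 - 1))*(9/21 + (-2 + (-11/3 + ⅓))) = (-5*(-3))*(9*(1/21) + (-2 - 10/3)) = 15*(3/7 - 16/3) = 15*(-103/21) = -515/7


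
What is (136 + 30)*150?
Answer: 24900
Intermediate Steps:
(136 + 30)*150 = 166*150 = 24900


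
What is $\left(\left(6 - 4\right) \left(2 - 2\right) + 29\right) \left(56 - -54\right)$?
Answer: $3190$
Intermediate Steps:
$\left(\left(6 - 4\right) \left(2 - 2\right) + 29\right) \left(56 - -54\right) = \left(\left(6 - 4\right) 0 + 29\right) \left(56 + 54\right) = \left(2 \cdot 0 + 29\right) 110 = \left(0 + 29\right) 110 = 29 \cdot 110 = 3190$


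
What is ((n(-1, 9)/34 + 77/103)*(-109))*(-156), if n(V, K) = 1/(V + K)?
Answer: 89470797/7004 ≈ 12774.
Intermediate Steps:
n(V, K) = 1/(K + V)
((n(-1, 9)/34 + 77/103)*(-109))*(-156) = ((1/((9 - 1)*34) + 77/103)*(-109))*(-156) = (((1/34)/8 + 77*(1/103))*(-109))*(-156) = (((⅛)*(1/34) + 77/103)*(-109))*(-156) = ((1/272 + 77/103)*(-109))*(-156) = ((21047/28016)*(-109))*(-156) = -2294123/28016*(-156) = 89470797/7004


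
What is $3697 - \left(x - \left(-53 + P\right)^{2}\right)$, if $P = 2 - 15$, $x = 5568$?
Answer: $2485$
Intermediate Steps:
$P = -13$ ($P = 2 - 15 = -13$)
$3697 - \left(x - \left(-53 + P\right)^{2}\right) = 3697 - \left(5568 - \left(-53 - 13\right)^{2}\right) = 3697 - \left(5568 - \left(-66\right)^{2}\right) = 3697 - \left(5568 - 4356\right) = 3697 - 1212 = 2485$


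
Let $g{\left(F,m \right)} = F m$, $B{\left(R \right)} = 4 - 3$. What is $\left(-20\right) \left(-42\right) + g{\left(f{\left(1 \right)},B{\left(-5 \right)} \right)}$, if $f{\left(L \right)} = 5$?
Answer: $845$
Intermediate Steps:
$B{\left(R \right)} = 1$
$\left(-20\right) \left(-42\right) + g{\left(f{\left(1 \right)},B{\left(-5 \right)} \right)} = \left(-20\right) \left(-42\right) + 5 \cdot 1 = 840 + 5 = 845$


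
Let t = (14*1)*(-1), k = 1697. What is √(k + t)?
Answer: 3*√187 ≈ 41.024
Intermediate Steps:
t = -14 (t = 14*(-1) = -14)
√(k + t) = √(1697 - 14) = √1683 = 3*√187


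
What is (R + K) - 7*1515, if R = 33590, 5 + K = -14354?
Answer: 8626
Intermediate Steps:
K = -14359 (K = -5 - 14354 = -14359)
(R + K) - 7*1515 = (33590 - 14359) - 7*1515 = 19231 - 10605 = 8626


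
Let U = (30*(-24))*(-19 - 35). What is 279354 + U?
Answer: 318234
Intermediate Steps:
U = 38880 (U = -720*(-54) = 38880)
279354 + U = 279354 + 38880 = 318234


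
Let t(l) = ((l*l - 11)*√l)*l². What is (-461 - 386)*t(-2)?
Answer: 23716*I*√2 ≈ 33540.0*I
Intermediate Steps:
t(l) = l^(5/2)*(-11 + l²) (t(l) = ((l² - 11)*√l)*l² = ((-11 + l²)*√l)*l² = (√l*(-11 + l²))*l² = l^(5/2)*(-11 + l²))
(-461 - 386)*t(-2) = (-461 - 386)*((-2)^(5/2)*(-11 + (-2)²)) = -847*4*I*√2*(-11 + 4) = -847*4*I*√2*(-7) = -(-23716)*I*√2 = 23716*I*√2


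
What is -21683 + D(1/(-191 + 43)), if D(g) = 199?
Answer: -21484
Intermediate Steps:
-21683 + D(1/(-191 + 43)) = -21683 + 199 = -21484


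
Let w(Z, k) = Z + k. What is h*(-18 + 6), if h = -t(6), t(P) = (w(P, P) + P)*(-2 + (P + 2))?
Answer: 1296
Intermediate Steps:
t(P) = 3*P² (t(P) = ((P + P) + P)*(-2 + (P + 2)) = (2*P + P)*(-2 + (2 + P)) = (3*P)*P = 3*P²)
h = -108 (h = -3*6² = -3*36 = -1*108 = -108)
h*(-18 + 6) = -108*(-18 + 6) = -108*(-12) = 1296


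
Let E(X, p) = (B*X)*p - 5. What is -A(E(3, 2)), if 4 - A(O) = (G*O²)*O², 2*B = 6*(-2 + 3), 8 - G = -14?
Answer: 628338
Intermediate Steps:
G = 22 (G = 8 - 1*(-14) = 8 + 14 = 22)
B = 3 (B = (6*(-2 + 3))/2 = (6*1)/2 = (½)*6 = 3)
E(X, p) = -5 + 3*X*p (E(X, p) = (3*X)*p - 5 = 3*X*p - 5 = -5 + 3*X*p)
A(O) = 4 - 22*O⁴ (A(O) = 4 - 22*O²*O² = 4 - 22*O⁴)
-A(E(3, 2)) = -(4 - 22*(-5 + 3*3*2)⁴) = -(4 - 22*(-5 + 18)⁴) = -(4 - 22*13⁴) = -(4 - 22*28561) = -(4 - 628342) = -1*(-628338) = 628338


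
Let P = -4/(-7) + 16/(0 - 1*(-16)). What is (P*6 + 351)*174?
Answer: 439002/7 ≈ 62715.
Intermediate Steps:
P = 11/7 (P = -4*(-1/7) + 16/(0 + 16) = 4/7 + 16/16 = 4/7 + 16*(1/16) = 4/7 + 1 = 11/7 ≈ 1.5714)
(P*6 + 351)*174 = ((11/7)*6 + 351)*174 = (66/7 + 351)*174 = (2523/7)*174 = 439002/7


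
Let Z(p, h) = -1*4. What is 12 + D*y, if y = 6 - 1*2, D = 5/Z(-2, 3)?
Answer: 7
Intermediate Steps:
Z(p, h) = -4
D = -5/4 (D = 5/(-4) = 5*(-¼) = -5/4 ≈ -1.2500)
y = 4 (y = 6 - 2 = 4)
12 + D*y = 12 - 5/4*4 = 12 - 5 = 7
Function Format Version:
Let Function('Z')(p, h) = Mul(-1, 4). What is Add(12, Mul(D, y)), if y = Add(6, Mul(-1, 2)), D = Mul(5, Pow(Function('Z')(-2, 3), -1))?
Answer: 7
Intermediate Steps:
Function('Z')(p, h) = -4
D = Rational(-5, 4) (D = Mul(5, Pow(-4, -1)) = Mul(5, Rational(-1, 4)) = Rational(-5, 4) ≈ -1.2500)
y = 4 (y = Add(6, -2) = 4)
Add(12, Mul(D, y)) = Add(12, Mul(Rational(-5, 4), 4)) = Add(12, -5) = 7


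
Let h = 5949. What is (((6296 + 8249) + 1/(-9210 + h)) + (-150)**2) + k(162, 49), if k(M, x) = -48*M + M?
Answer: 95974490/3261 ≈ 29431.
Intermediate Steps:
k(M, x) = -47*M
(((6296 + 8249) + 1/(-9210 + h)) + (-150)**2) + k(162, 49) = (((6296 + 8249) + 1/(-9210 + 5949)) + (-150)**2) - 47*162 = ((14545 + 1/(-3261)) + 22500) - 7614 = ((14545 - 1/3261) + 22500) - 7614 = (47431244/3261 + 22500) - 7614 = 120803744/3261 - 7614 = 95974490/3261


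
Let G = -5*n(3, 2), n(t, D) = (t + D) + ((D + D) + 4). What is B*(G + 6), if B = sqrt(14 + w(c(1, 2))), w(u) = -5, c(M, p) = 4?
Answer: -177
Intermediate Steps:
n(t, D) = 4 + t + 3*D (n(t, D) = (D + t) + (2*D + 4) = (D + t) + (4 + 2*D) = 4 + t + 3*D)
B = 3 (B = sqrt(14 - 5) = sqrt(9) = 3)
G = -65 (G = -5*(4 + 3 + 3*2) = -5*(4 + 3 + 6) = -5*13 = -65)
B*(G + 6) = 3*(-65 + 6) = 3*(-59) = -177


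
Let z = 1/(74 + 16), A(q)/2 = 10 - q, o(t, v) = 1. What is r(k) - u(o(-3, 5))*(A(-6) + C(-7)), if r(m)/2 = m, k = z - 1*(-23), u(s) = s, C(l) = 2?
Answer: 541/45 ≈ 12.022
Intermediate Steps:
A(q) = 20 - 2*q (A(q) = 2*(10 - q) = 20 - 2*q)
z = 1/90 ≈ 0.011111
k = 2071/90 (k = 1/90 - 1*(-23) = 1/90 + 23 = 2071/90 ≈ 23.011)
r(m) = 2*m
r(k) - u(o(-3, 5))*(A(-6) + C(-7)) = 2*(2071/90) - ((20 - 2*(-6)) + 2) = 2071/45 - ((20 + 12) + 2) = 2071/45 - (32 + 2) = 2071/45 - 34 = 541/45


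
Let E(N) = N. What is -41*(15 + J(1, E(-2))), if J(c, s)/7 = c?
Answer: -902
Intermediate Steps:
J(c, s) = 7*c
-41*(15 + J(1, E(-2))) = -41*(15 + 7*1) = -41*(15 + 7) = -41*22 = -902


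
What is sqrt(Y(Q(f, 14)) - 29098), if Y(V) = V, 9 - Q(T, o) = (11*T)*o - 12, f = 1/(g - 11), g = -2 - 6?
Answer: I*sqrt(10493871)/19 ≈ 170.5*I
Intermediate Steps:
g = -8
f = -1/19 (f = 1/(-8 - 11) = 1/(-19) = -1/19 ≈ -0.052632)
Q(T, o) = 21 - 11*T*o (Q(T, o) = 9 - ((11*T)*o - 12) = 9 - (11*T*o - 12) = 9 - (-12 + 11*T*o) = 9 + (12 - 11*T*o) = 21 - 11*T*o)
sqrt(Y(Q(f, 14)) - 29098) = sqrt((21 - 11*(-1/19)*14) - 29098) = sqrt((21 + 154/19) - 29098) = sqrt(553/19 - 29098) = sqrt(-552309/19) = I*sqrt(10493871)/19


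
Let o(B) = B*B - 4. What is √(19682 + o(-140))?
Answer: √39278 ≈ 198.19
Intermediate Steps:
o(B) = -4 + B² (o(B) = B² - 4 = -4 + B²)
√(19682 + o(-140)) = √(19682 + (-4 + (-140)²)) = √(19682 + (-4 + 19600)) = √(19682 + 19596) = √39278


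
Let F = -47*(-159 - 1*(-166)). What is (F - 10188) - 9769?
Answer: -20286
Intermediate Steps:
F = -329 (F = -47*(-159 + 166) = -47*7 = -329)
(F - 10188) - 9769 = (-329 - 10188) - 9769 = -10517 - 9769 = -20286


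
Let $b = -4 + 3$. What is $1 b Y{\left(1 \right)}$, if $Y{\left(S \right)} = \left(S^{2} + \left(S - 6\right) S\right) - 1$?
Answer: $5$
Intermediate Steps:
$Y{\left(S \right)} = -1 + S^{2} + S \left(-6 + S\right)$ ($Y{\left(S \right)} = \left(S^{2} + \left(S - 6\right) S\right) - 1 = \left(S^{2} + \left(-6 + S\right) S\right) - 1 = \left(S^{2} + S \left(-6 + S\right)\right) - 1 = -1 + S^{2} + S \left(-6 + S\right)$)
$b = -1$
$1 b Y{\left(1 \right)} = 1 \left(-1\right) \left(-1 - 6 + 2 \cdot 1^{2}\right) = - (-1 - 6 + 2 \cdot 1) = - (-1 - 6 + 2) = \left(-1\right) \left(-5\right) = 5$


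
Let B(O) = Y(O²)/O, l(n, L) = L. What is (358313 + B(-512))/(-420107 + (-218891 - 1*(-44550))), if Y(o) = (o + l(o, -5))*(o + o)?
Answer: 268072023/594448 ≈ 450.96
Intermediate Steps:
Y(o) = 2*o*(-5 + o) (Y(o) = (o - 5)*(o + o) = (-5 + o)*(2*o) = 2*o*(-5 + o))
B(O) = 2*O*(-5 + O²) (B(O) = (2*O²*(-5 + O²))/O = 2*O*(-5 + O²))
(358313 + B(-512))/(-420107 + (-218891 - 1*(-44550))) = (358313 + 2*(-512)*(-5 + (-512)²))/(-420107 + (-218891 - 1*(-44550))) = (358313 + 2*(-512)*(-5 + 262144))/(-420107 + (-218891 + 44550)) = (358313 + 2*(-512)*262139)/(-420107 - 174341) = (358313 - 268430336)/(-594448) = -268072023*(-1/594448) = 268072023/594448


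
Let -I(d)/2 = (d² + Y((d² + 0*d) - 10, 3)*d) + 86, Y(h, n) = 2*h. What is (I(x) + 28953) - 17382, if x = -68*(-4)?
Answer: -80620281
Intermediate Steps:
x = 272
I(d) = -172 - 2*d² - 2*d*(-20 + 2*d²) (I(d) = -2*((d² + (2*((d² + 0*d) - 10))*d) + 86) = -2*((d² + (2*((d² + 0) - 10))*d) + 86) = -2*((d² + (2*(d² - 10))*d) + 86) = -2*((d² + (2*(-10 + d²))*d) + 86) = -2*((d² + (-20 + 2*d²)*d) + 86) = -2*((d² + d*(-20 + 2*d²)) + 86) = -2*(86 + d² + d*(-20 + 2*d²)) = -172 - 2*d² - 2*d*(-20 + 2*d²))
(I(x) + 28953) - 17382 = ((-172 - 4*272³ - 2*272² + 40*272) + 28953) - 17382 = ((-172 - 4*20123648 - 2*73984 + 10880) + 28953) - 17382 = ((-172 - 80494592 - 147968 + 10880) + 28953) - 17382 = (-80631852 + 28953) - 17382 = -80602899 - 17382 = -80620281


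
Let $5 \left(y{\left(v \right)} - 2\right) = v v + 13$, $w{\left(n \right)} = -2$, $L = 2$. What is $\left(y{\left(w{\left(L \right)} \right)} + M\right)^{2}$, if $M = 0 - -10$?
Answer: $\frac{5929}{25} \approx 237.16$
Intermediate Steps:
$y{\left(v \right)} = \frac{23}{5} + \frac{v^{2}}{5}$ ($y{\left(v \right)} = 2 + \frac{v v + 13}{5} = 2 + \frac{v^{2} + 13}{5} = 2 + \frac{13 + v^{2}}{5} = 2 + \left(\frac{13}{5} + \frac{v^{2}}{5}\right) = \frac{23}{5} + \frac{v^{2}}{5}$)
$M = 10$ ($M = 0 + 10 = 10$)
$\left(y{\left(w{\left(L \right)} \right)} + M\right)^{2} = \left(\left(\frac{23}{5} + \frac{\left(-2\right)^{2}}{5}\right) + 10\right)^{2} = \left(\left(\frac{23}{5} + \frac{1}{5} \cdot 4\right) + 10\right)^{2} = \left(\left(\frac{23}{5} + \frac{4}{5}\right) + 10\right)^{2} = \left(\frac{27}{5} + 10\right)^{2} = \left(\frac{77}{5}\right)^{2} = \frac{5929}{25}$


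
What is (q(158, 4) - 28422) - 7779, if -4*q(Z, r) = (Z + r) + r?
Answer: -72485/2 ≈ -36243.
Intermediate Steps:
q(Z, r) = -r/2 - Z/4 (q(Z, r) = -((Z + r) + r)/4 = -(Z + 2*r)/4 = -r/2 - Z/4)
(q(158, 4) - 28422) - 7779 = ((-½*4 - ¼*158) - 28422) - 7779 = ((-2 - 79/2) - 28422) - 7779 = (-83/2 - 28422) - 7779 = -56927/2 - 7779 = -72485/2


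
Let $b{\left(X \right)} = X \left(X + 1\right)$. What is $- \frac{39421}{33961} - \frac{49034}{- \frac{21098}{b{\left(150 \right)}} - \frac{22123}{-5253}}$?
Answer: $- \frac{16512235504911748}{1104463102993} \approx -14950.0$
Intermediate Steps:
$b{\left(X \right)} = X \left(1 + X\right)$
$- \frac{39421}{33961} - \frac{49034}{- \frac{21098}{b{\left(150 \right)}} - \frac{22123}{-5253}} = - \frac{39421}{33961} - \frac{49034}{- \frac{21098}{150 \left(1 + 150\right)} - \frac{22123}{-5253}} = \left(-39421\right) \frac{1}{33961} - \frac{49034}{- \frac{21098}{150 \cdot 151} - - \frac{22123}{5253}} = - \frac{39421}{33961} - \frac{49034}{- \frac{21098}{22650} + \frac{22123}{5253}} = - \frac{39421}{33961} - \frac{49034}{\left(-21098\right) \frac{1}{22650} + \frac{22123}{5253}} = - \frac{39421}{33961} - \frac{49034}{- \frac{10549}{11325} + \frac{22123}{5253}} = - \frac{39421}{33961} - \frac{49034}{\frac{65043026}{19830075}} = - \frac{39421}{33961} - \frac{486173948775}{32521513} = - \frac{16512235504911748}{1104463102993}$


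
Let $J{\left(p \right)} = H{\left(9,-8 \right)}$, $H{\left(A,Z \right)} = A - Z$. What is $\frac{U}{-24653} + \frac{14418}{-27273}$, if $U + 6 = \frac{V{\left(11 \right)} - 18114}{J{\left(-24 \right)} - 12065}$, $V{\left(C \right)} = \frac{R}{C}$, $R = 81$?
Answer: $- \frac{5232268816453}{9900743806448} \approx -0.52847$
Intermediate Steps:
$V{\left(C \right)} = \frac{81}{C}$
$J{\left(p \right)} = 17$ ($J{\left(p \right)} = 9 - -8 = 9 + 8 = 17$)
$U = - \frac{198665}{44176}$ ($U = -6 + \frac{\frac{81}{11} - 18114}{17 - 12065} = -6 + \frac{81 \cdot \frac{1}{11} - 18114}{-12048} = -6 + \left(\frac{81}{11} - 18114\right) \left(- \frac{1}{12048}\right) = -6 - - \frac{66391}{44176} = -6 + \frac{66391}{44176} = - \frac{198665}{44176} \approx -4.4971$)
$\frac{U}{-24653} + \frac{14418}{-27273} = - \frac{198665}{44176 \left(-24653\right)} + \frac{14418}{-27273} = \left(- \frac{198665}{44176}\right) \left(- \frac{1}{24653}\right) + 14418 \left(- \frac{1}{27273}\right) = \frac{198665}{1089070928} - \frac{4806}{9091} = - \frac{5232268816453}{9900743806448}$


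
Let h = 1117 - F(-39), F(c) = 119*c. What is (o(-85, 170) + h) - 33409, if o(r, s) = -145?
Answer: -27796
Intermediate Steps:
h = 5758 (h = 1117 - 119*(-39) = 1117 - 1*(-4641) = 1117 + 4641 = 5758)
(o(-85, 170) + h) - 33409 = (-145 + 5758) - 33409 = 5613 - 33409 = -27796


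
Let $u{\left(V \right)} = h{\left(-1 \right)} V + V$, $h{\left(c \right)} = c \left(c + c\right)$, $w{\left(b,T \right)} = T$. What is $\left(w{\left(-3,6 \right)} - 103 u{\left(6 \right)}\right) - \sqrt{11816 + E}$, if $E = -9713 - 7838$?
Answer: $-1848 - i \sqrt{5735} \approx -1848.0 - 75.73 i$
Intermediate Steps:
$h{\left(c \right)} = 2 c^{2}$ ($h{\left(c \right)} = c 2 c = 2 c^{2}$)
$E = -17551$
$u{\left(V \right)} = 3 V$ ($u{\left(V \right)} = 2 \left(-1\right)^{2} V + V = 2 \cdot 1 V + V = 2 V + V = 3 V$)
$\left(w{\left(-3,6 \right)} - 103 u{\left(6 \right)}\right) - \sqrt{11816 + E} = \left(6 - 103 \cdot 3 \cdot 6\right) - \sqrt{11816 - 17551} = \left(6 - 1854\right) - \sqrt{-5735} = \left(6 - 1854\right) - i \sqrt{5735} = -1848 - i \sqrt{5735}$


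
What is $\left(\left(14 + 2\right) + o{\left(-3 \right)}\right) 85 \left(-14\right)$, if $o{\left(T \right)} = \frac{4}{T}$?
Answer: $- \frac{52360}{3} \approx -17453.0$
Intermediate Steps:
$\left(\left(14 + 2\right) + o{\left(-3 \right)}\right) 85 \left(-14\right) = \left(\left(14 + 2\right) + \frac{4}{-3}\right) 85 \left(-14\right) = \left(16 + 4 \left(- \frac{1}{3}\right)\right) 85 \left(-14\right) = \left(16 - \frac{4}{3}\right) 85 \left(-14\right) = \frac{44}{3} \cdot 85 \left(-14\right) = \frac{3740}{3} \left(-14\right) = - \frac{52360}{3}$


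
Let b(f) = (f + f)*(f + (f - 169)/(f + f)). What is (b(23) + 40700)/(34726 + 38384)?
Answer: 20806/36555 ≈ 0.56917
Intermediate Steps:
b(f) = 2*f*(f + (-169 + f)/(2*f)) (b(f) = (2*f)*(f + (-169 + f)/((2*f))) = (2*f)*(f + (-169 + f)*(1/(2*f))) = (2*f)*(f + (-169 + f)/(2*f)) = 2*f*(f + (-169 + f)/(2*f)))
(b(23) + 40700)/(34726 + 38384) = ((-169 + 23 + 2*23²) + 40700)/(34726 + 38384) = ((-169 + 23 + 2*529) + 40700)/73110 = ((-169 + 23 + 1058) + 40700)*(1/73110) = (912 + 40700)*(1/73110) = 41612*(1/73110) = 20806/36555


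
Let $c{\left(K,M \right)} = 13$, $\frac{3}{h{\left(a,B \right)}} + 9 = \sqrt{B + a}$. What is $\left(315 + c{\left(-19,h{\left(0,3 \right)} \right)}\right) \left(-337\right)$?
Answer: $-110536$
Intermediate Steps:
$h{\left(a,B \right)} = \frac{3}{-9 + \sqrt{B + a}}$
$\left(315 + c{\left(-19,h{\left(0,3 \right)} \right)}\right) \left(-337\right) = \left(315 + 13\right) \left(-337\right) = 328 \left(-337\right) = -110536$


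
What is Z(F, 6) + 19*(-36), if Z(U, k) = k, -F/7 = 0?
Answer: -678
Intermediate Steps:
F = 0 (F = -7*0 = 0)
Z(F, 6) + 19*(-36) = 6 + 19*(-36) = 6 - 684 = -678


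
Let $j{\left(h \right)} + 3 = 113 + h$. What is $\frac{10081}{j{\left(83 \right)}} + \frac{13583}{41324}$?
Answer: $\frac{419208763}{7975532} \approx 52.562$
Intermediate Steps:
$j{\left(h \right)} = 110 + h$ ($j{\left(h \right)} = -3 + \left(113 + h\right) = 110 + h$)
$\frac{10081}{j{\left(83 \right)}} + \frac{13583}{41324} = \frac{10081}{110 + 83} + \frac{13583}{41324} = \frac{10081}{193} + 13583 \cdot \frac{1}{41324} = 10081 \cdot \frac{1}{193} + \frac{13583}{41324} = \frac{10081}{193} + \frac{13583}{41324} = \frac{419208763}{7975532}$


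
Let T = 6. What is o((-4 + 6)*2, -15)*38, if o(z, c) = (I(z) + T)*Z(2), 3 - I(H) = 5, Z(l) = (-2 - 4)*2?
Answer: -1824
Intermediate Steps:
Z(l) = -12 (Z(l) = -6*2 = -12)
I(H) = -2 (I(H) = 3 - 1*5 = 3 - 5 = -2)
o(z, c) = -48 (o(z, c) = (-2 + 6)*(-12) = 4*(-12) = -48)
o((-4 + 6)*2, -15)*38 = -48*38 = -1824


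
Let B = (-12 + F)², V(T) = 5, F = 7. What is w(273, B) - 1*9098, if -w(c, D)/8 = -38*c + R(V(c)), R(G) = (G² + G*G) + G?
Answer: 73454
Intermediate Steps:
R(G) = G + 2*G² (R(G) = (G² + G²) + G = 2*G² + G = G + 2*G²)
B = 25 (B = (-12 + 7)² = (-5)² = 25)
w(c, D) = -440 + 304*c (w(c, D) = -8*(-38*c + 5*(1 + 2*5)) = -8*(-38*c + 5*(1 + 10)) = -8*(-38*c + 5*11) = -8*(-38*c + 55) = -8*(55 - 38*c) = -440 + 304*c)
w(273, B) - 1*9098 = (-440 + 304*273) - 1*9098 = (-440 + 82992) - 9098 = 82552 - 9098 = 73454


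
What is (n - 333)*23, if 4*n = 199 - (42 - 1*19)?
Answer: -6647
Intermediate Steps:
n = 44 (n = (199 - (42 - 1*19))/4 = (199 - (42 - 19))/4 = (199 - 1*23)/4 = (199 - 23)/4 = (1/4)*176 = 44)
(n - 333)*23 = (44 - 333)*23 = -289*23 = -6647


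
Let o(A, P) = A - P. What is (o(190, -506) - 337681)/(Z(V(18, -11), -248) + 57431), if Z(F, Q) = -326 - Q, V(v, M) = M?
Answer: -336985/57353 ≈ -5.8756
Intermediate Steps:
(o(190, -506) - 337681)/(Z(V(18, -11), -248) + 57431) = ((190 - 1*(-506)) - 337681)/((-326 - 1*(-248)) + 57431) = ((190 + 506) - 337681)/((-326 + 248) + 57431) = (696 - 337681)/(-78 + 57431) = -336985/57353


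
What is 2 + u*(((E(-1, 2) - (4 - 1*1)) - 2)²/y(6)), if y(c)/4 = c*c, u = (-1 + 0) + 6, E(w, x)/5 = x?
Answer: 413/144 ≈ 2.8681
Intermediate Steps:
E(w, x) = 5*x
u = 5 (u = -1 + 6 = 5)
y(c) = 4*c² (y(c) = 4*(c*c) = 4*c²)
2 + u*(((E(-1, 2) - (4 - 1*1)) - 2)²/y(6)) = 2 + 5*(((5*2 - (4 - 1*1)) - 2)²/((4*6²))) = 2 + 5*(((10 - (4 - 1)) - 2)²/((4*36))) = 2 + 5*(((10 - 1*3) - 2)²/144) = 2 + 5*(((10 - 3) - 2)²*(1/144)) = 2 + 5*((7 - 2)²*(1/144)) = 2 + 5*(5²*(1/144)) = 2 + 5*(25*(1/144)) = 2 + 5*(25/144) = 2 + 125/144 = 413/144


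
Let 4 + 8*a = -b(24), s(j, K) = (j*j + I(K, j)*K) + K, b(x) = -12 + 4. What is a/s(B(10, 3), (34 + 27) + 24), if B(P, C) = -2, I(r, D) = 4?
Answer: 1/858 ≈ 0.0011655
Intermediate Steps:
b(x) = -8
s(j, K) = j² + 5*K (s(j, K) = (j*j + 4*K) + K = (j² + 4*K) + K = j² + 5*K)
a = ½ (a = -½ + (-1*(-8))/8 = -½ + (⅛)*8 = -½ + 1 = ½ ≈ 0.50000)
a/s(B(10, 3), (34 + 27) + 24) = 1/(2*((-2)² + 5*((34 + 27) + 24))) = 1/(2*(4 + 5*(61 + 24))) = 1/(2*(4 + 5*85)) = 1/(2*(4 + 425)) = (½)/429 = (½)*(1/429) = 1/858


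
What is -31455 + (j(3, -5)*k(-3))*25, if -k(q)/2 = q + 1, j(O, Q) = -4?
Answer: -31855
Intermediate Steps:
k(q) = -2 - 2*q (k(q) = -2*(q + 1) = -2*(1 + q) = -2 - 2*q)
-31455 + (j(3, -5)*k(-3))*25 = -31455 - 4*(-2 - 2*(-3))*25 = -31455 - 4*(-2 + 6)*25 = -31455 - 4*4*25 = -31455 - 16*25 = -31455 - 400 = -31855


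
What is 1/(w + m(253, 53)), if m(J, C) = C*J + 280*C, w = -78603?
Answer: -1/50354 ≈ -1.9859e-5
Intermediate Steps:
m(J, C) = 280*C + C*J
1/(w + m(253, 53)) = 1/(-78603 + 53*(280 + 253)) = 1/(-78603 + 53*533) = 1/(-78603 + 28249) = 1/(-50354) = -1/50354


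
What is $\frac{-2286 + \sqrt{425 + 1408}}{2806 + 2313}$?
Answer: $- \frac{2286}{5119} + \frac{\sqrt{1833}}{5119} \approx -0.43821$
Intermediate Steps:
$\frac{-2286 + \sqrt{425 + 1408}}{2806 + 2313} = \frac{-2286 + \sqrt{1833}}{5119} = \left(-2286 + \sqrt{1833}\right) \frac{1}{5119} = - \frac{2286}{5119} + \frac{\sqrt{1833}}{5119}$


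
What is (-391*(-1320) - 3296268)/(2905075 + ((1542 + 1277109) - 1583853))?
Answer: -2780148/2599873 ≈ -1.0693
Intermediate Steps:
(-391*(-1320) - 3296268)/(2905075 + ((1542 + 1277109) - 1583853)) = (516120 - 3296268)/(2905075 + (1278651 - 1583853)) = -2780148/(2905075 - 305202) = -2780148/2599873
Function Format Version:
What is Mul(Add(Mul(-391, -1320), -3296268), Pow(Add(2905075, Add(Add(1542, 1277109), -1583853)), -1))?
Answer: Rational(-2780148, 2599873) ≈ -1.0693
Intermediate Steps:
Mul(Add(Mul(-391, -1320), -3296268), Pow(Add(2905075, Add(Add(1542, 1277109), -1583853)), -1)) = Mul(Add(516120, -3296268), Pow(Add(2905075, Add(1278651, -1583853)), -1)) = Mul(-2780148, Pow(Add(2905075, -305202), -1)) = Mul(-2780148, Pow(2599873, -1)) = Mul(-2780148, Rational(1, 2599873)) = Rational(-2780148, 2599873)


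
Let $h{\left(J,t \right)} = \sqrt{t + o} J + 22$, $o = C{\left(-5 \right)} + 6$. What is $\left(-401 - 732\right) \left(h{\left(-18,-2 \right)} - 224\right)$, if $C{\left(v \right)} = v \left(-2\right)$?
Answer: $228866 + 20394 \sqrt{14} \approx 3.0517 \cdot 10^{5}$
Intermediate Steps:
$C{\left(v \right)} = - 2 v$
$o = 16$ ($o = \left(-2\right) \left(-5\right) + 6 = 10 + 6 = 16$)
$h{\left(J,t \right)} = 22 + J \sqrt{16 + t}$ ($h{\left(J,t \right)} = \sqrt{t + 16} J + 22 = \sqrt{16 + t} J + 22 = J \sqrt{16 + t} + 22 = 22 + J \sqrt{16 + t}$)
$\left(-401 - 732\right) \left(h{\left(-18,-2 \right)} - 224\right) = \left(-401 - 732\right) \left(\left(22 - 18 \sqrt{16 - 2}\right) - 224\right) = - 1133 \left(\left(22 - 18 \sqrt{14}\right) - 224\right) = - 1133 \left(-202 - 18 \sqrt{14}\right) = 228866 + 20394 \sqrt{14}$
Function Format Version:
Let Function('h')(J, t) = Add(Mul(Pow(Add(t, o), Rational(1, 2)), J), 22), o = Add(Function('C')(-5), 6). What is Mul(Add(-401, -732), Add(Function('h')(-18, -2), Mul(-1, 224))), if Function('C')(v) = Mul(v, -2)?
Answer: Add(228866, Mul(20394, Pow(14, Rational(1, 2)))) ≈ 3.0517e+5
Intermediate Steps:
Function('C')(v) = Mul(-2, v)
o = 16 (o = Add(Mul(-2, -5), 6) = Add(10, 6) = 16)
Function('h')(J, t) = Add(22, Mul(J, Pow(Add(16, t), Rational(1, 2)))) (Function('h')(J, t) = Add(Mul(Pow(Add(t, 16), Rational(1, 2)), J), 22) = Add(Mul(Pow(Add(16, t), Rational(1, 2)), J), 22) = Add(Mul(J, Pow(Add(16, t), Rational(1, 2))), 22) = Add(22, Mul(J, Pow(Add(16, t), Rational(1, 2)))))
Mul(Add(-401, -732), Add(Function('h')(-18, -2), Mul(-1, 224))) = Mul(Add(-401, -732), Add(Add(22, Mul(-18, Pow(Add(16, -2), Rational(1, 2)))), Mul(-1, 224))) = Mul(-1133, Add(Add(22, Mul(-18, Pow(14, Rational(1, 2)))), -224)) = Mul(-1133, Add(-202, Mul(-18, Pow(14, Rational(1, 2))))) = Add(228866, Mul(20394, Pow(14, Rational(1, 2))))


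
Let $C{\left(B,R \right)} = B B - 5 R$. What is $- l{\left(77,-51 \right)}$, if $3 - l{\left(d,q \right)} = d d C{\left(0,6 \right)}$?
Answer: $-177873$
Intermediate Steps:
$C{\left(B,R \right)} = B^{2} - 5 R$
$l{\left(d,q \right)} = 3 + 30 d^{2}$ ($l{\left(d,q \right)} = 3 - d d \left(0^{2} - 30\right) = 3 - d^{2} \left(0 - 30\right) = 3 - d^{2} \left(-30\right) = 3 - - 30 d^{2} = 3 + 30 d^{2}$)
$- l{\left(77,-51 \right)} = - (3 + 30 \cdot 77^{2}) = - (3 + 30 \cdot 5929) = - (3 + 177870) = \left(-1\right) 177873 = -177873$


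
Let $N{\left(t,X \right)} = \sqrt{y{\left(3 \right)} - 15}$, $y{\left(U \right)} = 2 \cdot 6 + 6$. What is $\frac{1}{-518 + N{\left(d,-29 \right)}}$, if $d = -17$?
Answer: $- \frac{518}{268321} - \frac{\sqrt{3}}{268321} \approx -0.001937$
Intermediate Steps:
$y{\left(U \right)} = 18$ ($y{\left(U \right)} = 12 + 6 = 18$)
$N{\left(t,X \right)} = \sqrt{3}$ ($N{\left(t,X \right)} = \sqrt{18 - 15} = \sqrt{3}$)
$\frac{1}{-518 + N{\left(d,-29 \right)}} = \frac{1}{-518 + \sqrt{3}}$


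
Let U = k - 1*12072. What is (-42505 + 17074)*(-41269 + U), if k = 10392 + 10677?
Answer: 820709232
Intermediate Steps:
k = 21069
U = 8997 (U = 21069 - 1*12072 = 21069 - 12072 = 8997)
(-42505 + 17074)*(-41269 + U) = (-42505 + 17074)*(-41269 + 8997) = -25431*(-32272) = 820709232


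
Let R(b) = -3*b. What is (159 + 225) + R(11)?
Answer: 351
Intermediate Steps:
(159 + 225) + R(11) = (159 + 225) - 3*11 = 384 - 33 = 351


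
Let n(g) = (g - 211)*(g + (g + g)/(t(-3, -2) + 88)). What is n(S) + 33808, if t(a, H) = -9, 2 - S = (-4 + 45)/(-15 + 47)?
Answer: 2722395841/80896 ≈ 33653.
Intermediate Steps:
S = 23/32 (S = 2 - (-4 + 45)/(-15 + 47) = 2 - 41/32 = 23/32 ≈ 0.71875)
n(g) = 81*g*(-211 + g)/79 (n(g) = (g - 211)*(g + (g + g)/(-9 + 88)) = (-211 + g)*(g + (2*g)/79) = (-211 + g)*(g + (2*g)*(1/79)) = (-211 + g)*(g + 2*g/79) = (-211 + g)*(81*g/79) = 81*g*(-211 + g)/79)
n(S) + 33808 = (81/79)*(23/32)*(-211 + 23/32) + 33808 = (81/79)*(23/32)*(-6729/32) + 33808 = -12536127/80896 + 33808 = 2722395841/80896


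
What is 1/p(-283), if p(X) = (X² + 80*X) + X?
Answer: 1/57166 ≈ 1.7493e-5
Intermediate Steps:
p(X) = X² + 81*X
1/p(-283) = 1/(-283*(81 - 283)) = 1/(-283*(-202)) = 1/57166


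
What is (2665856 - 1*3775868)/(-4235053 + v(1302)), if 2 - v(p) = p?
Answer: 1110012/4236353 ≈ 0.26202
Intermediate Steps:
v(p) = 2 - p
(2665856 - 1*3775868)/(-4235053 + v(1302)) = (2665856 - 1*3775868)/(-4235053 + (2 - 1*1302)) = (2665856 - 3775868)/(-4235053 + (2 - 1302)) = -1110012/(-4235053 - 1300) = -1110012/(-4236353) = -1110012*(-1/4236353) = 1110012/4236353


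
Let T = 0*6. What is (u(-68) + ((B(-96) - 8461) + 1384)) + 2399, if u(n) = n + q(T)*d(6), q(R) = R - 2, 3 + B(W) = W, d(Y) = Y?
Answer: -4857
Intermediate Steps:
B(W) = -3 + W
T = 0
q(R) = -2 + R
u(n) = -12 + n (u(n) = n + (-2 + 0)*6 = n - 2*6 = n - 12 = -12 + n)
(u(-68) + ((B(-96) - 8461) + 1384)) + 2399 = ((-12 - 68) + (((-3 - 96) - 8461) + 1384)) + 2399 = (-80 + ((-99 - 8461) + 1384)) + 2399 = (-80 + (-8560 + 1384)) + 2399 = (-80 - 7176) + 2399 = -7256 + 2399 = -4857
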